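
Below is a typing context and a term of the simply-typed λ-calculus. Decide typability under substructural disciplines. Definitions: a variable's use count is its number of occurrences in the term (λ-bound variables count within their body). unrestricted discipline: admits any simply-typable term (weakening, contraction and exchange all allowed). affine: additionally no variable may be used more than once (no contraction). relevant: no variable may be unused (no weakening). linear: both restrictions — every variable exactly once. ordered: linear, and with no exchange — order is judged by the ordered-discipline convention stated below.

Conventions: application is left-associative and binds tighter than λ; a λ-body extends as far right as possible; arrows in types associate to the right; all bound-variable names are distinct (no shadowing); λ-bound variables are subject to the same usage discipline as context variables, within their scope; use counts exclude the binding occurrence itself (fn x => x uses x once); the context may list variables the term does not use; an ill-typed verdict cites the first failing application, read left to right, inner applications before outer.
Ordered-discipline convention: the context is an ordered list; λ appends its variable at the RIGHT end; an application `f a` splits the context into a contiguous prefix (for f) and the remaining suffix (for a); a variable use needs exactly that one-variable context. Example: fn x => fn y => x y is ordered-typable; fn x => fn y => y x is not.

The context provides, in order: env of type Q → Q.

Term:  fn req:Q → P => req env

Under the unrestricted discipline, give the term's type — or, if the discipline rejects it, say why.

not well-typed under unrestricted — fails simple typing
variable uses: env=1; req [bound]=1
use order (left to right): req, env
typing: ill-typed: an application expects Q but receives Q → Q
per-discipline verdicts: ordered ✗ · linear ✗ · affine ✗ · relevant ✗ · unrestricted ✗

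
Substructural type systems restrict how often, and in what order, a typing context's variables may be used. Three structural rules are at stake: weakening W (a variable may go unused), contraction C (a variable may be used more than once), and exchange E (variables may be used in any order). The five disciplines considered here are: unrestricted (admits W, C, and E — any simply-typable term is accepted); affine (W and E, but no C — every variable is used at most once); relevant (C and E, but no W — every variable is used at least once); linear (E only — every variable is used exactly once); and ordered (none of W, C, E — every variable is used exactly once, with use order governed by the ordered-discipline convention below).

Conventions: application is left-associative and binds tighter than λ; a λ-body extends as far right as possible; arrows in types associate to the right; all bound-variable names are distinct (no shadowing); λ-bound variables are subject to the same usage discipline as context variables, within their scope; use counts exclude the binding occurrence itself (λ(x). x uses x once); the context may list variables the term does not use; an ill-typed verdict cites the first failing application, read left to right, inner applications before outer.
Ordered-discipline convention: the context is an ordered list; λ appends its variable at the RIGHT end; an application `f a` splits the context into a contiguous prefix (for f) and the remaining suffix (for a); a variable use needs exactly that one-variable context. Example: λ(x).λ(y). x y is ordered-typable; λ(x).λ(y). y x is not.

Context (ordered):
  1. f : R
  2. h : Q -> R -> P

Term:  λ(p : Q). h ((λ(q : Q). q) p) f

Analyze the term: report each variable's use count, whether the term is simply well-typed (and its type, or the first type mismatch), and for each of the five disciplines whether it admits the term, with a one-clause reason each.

usage: f: 1×, h: 1×, p (bound): 1×, q (bound): 1×
left-to-right use order: h, q, p, f
typing: well-typed — term : Q -> P
ordered ✗ (use order h, q, p, f needs exchange)
linear ✓ (each of f, h, p, q used exactly once)
affine ✓ (f, h, p, q: no repeats, contraction unneeded)
relevant ✓ (at least one use each (f, h, p, q))
unrestricted ✓ (typability at Q -> P is all that's needed)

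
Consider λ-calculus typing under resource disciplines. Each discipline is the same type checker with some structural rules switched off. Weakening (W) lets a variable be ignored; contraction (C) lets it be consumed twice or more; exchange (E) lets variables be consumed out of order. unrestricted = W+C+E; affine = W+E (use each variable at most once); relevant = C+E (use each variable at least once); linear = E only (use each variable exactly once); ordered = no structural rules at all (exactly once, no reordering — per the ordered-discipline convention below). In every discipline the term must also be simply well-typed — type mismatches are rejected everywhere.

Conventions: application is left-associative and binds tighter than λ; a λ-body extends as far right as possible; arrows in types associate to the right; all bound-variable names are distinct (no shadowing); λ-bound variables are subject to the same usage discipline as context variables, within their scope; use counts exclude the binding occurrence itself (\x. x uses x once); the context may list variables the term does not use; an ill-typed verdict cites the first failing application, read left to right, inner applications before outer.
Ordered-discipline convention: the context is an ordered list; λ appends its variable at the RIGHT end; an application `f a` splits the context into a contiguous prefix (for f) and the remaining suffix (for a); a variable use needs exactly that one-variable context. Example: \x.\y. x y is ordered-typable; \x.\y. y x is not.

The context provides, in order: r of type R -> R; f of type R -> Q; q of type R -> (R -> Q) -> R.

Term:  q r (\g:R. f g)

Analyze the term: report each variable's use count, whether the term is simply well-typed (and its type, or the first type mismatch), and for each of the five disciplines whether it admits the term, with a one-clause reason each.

use counts: r: 1×; f: 1×; q: 1×; g [bound]: 1×
left-to-right use order: q, r, f, g
typing: ill-typed: an application expects R but receives R -> R
ordered: ✗ — fails simple typing
linear: ✗ — a type mismatch blocks all five
affine: ✗ — the type mismatch rejects it
relevant: ✗ — not simply typable
unrestricted: ✗ — fails simple typing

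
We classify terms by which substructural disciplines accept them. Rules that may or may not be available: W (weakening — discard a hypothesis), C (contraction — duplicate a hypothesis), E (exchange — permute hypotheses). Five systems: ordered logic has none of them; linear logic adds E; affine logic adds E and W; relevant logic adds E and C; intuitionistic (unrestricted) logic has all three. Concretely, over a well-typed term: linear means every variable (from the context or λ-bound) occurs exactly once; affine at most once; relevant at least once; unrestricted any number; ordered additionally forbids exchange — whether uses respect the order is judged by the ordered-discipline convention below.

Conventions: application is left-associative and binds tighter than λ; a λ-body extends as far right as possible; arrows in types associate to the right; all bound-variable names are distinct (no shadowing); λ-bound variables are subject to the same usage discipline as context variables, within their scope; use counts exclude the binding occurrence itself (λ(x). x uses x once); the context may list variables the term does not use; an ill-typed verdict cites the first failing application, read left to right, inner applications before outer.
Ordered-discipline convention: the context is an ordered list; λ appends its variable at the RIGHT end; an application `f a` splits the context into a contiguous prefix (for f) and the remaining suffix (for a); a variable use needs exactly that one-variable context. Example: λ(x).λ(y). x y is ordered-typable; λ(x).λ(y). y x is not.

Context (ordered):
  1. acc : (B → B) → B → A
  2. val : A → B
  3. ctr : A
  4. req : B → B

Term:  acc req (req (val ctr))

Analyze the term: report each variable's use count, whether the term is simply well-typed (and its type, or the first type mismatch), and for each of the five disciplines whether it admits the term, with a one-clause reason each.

usage: acc ×1, val ×1, ctr ×1, req ×2
use order (left to right): acc, req, req, val, ctr
typing: well-typed — term : A
ordered: ✗, uses contraction: req ×2
linear: ✗, uses contraction: req ×2
affine: ✗, uses contraction: req ×2
relevant: ✓, every one of acc, val, ctr, req appears
unrestricted: ✓, type-checks (A) and nothing is barred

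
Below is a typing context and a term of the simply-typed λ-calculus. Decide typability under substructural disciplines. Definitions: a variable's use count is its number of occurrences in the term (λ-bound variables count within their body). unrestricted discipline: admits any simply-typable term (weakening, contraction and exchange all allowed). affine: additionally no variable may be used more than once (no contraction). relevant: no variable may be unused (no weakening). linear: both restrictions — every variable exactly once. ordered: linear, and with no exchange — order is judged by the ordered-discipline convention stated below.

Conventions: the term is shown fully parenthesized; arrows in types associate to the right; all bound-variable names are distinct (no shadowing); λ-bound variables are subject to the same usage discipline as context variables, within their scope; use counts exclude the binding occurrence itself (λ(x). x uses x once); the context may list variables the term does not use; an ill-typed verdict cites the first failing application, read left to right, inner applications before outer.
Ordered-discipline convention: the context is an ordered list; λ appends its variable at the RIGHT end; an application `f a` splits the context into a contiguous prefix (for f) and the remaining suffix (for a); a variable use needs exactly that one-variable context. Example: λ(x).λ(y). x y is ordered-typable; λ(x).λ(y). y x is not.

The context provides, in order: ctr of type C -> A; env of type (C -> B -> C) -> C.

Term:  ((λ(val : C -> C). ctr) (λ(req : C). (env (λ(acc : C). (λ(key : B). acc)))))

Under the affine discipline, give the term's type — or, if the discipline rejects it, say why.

term : C -> A
usage: ctr: 1; env: 1; val [bound]: 0; req [bound]: 0; acc [bound]: 1; key [bound]: 0
uses in reading order: ctr, env, acc
typing: well-typed at C -> A
across the five disciplines: ordered ✗ · linear ✗ · affine ✓ · relevant ✗ · unrestricted ✓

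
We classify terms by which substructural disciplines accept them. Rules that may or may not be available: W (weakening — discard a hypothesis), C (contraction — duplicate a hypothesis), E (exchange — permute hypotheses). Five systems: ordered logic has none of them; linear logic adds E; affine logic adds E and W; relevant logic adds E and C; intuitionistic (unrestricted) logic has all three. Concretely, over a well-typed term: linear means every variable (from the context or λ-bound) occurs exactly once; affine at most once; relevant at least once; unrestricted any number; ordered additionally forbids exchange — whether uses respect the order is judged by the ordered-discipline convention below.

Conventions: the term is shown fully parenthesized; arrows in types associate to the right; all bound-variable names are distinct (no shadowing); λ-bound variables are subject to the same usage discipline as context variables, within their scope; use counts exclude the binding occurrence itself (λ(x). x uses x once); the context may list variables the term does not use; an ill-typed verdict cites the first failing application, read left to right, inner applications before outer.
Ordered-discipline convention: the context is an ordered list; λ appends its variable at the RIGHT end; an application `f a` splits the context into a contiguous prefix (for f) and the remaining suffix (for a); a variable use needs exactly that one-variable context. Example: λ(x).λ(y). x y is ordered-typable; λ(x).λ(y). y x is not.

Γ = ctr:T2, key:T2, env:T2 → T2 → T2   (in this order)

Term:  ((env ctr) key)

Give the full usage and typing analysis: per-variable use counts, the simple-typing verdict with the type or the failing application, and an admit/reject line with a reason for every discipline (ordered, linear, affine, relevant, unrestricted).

use counts: ctr=1, key=1, env=1
use order (left to right): env, ctr, key
typing: the term checks, with type T2
ordered ✗ (use order env, ctr, key needs exchange)
linear ✓ (exactly-once usage across ctr, key, env)
affine ✓ (none of ctr, key, env used more than once)
relevant ✓ (every one of ctr, key, env appears)
unrestricted ✓ (typability at T2 is all that's needed)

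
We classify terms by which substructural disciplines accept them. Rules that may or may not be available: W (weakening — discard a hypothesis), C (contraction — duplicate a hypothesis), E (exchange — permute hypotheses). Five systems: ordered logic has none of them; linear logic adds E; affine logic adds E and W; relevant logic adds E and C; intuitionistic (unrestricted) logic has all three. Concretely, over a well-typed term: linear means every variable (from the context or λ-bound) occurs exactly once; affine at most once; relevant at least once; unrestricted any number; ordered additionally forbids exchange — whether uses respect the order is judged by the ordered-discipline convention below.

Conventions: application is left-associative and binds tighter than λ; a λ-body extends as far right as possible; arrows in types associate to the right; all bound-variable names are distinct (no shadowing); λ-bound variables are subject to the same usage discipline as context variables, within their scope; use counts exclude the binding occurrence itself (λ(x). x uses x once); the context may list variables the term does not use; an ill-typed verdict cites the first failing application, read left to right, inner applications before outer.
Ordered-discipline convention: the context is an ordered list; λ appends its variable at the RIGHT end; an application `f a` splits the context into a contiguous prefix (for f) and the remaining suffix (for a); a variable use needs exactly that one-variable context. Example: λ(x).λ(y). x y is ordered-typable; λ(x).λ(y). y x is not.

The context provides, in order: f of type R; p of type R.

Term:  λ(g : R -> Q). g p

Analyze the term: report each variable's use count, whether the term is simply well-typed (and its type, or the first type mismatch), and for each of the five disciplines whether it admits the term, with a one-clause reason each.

counts: f=0; p=1; g (bound)=1
order of uses: g, p
typing: ✓ — (R -> Q) -> Q
ordered: ✗, unused: f — weakening required
linear: ✗, unused: f — weakening required
affine: ✓, at most one use each (f, p, g)
relevant: ✗, unused: f — weakening required
unrestricted: ✓, typability at (R -> Q) -> Q is all that's needed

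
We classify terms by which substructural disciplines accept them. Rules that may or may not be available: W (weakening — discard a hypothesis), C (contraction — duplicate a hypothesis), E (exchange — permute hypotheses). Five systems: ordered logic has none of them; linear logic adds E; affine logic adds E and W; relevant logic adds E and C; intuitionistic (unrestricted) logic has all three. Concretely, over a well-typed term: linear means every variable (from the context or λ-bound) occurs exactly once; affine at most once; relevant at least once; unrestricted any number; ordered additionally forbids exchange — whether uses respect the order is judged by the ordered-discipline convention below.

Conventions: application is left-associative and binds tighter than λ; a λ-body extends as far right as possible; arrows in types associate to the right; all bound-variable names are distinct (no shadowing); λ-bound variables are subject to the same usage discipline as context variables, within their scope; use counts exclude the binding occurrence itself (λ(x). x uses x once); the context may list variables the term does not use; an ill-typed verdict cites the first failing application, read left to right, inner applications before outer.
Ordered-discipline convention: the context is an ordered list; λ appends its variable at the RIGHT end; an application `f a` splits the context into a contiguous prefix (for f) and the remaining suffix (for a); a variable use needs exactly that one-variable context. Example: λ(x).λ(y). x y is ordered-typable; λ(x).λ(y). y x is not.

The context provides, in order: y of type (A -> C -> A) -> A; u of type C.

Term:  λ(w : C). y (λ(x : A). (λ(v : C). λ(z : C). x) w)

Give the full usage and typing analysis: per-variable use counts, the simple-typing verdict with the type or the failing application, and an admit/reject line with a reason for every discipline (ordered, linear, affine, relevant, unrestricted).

use counts: y=1, u=0, w [bound]=1, x [bound]=1, v [bound]=0, z [bound]=0
order of uses: y, x, w
typing: ✓ — C -> A
ordered ✗ (u, v, z left unused)
linear ✗ (u, v, z left unused)
affine ✓ (y, u, w, x, v, z: no repeats, contraction unneeded)
relevant ✗ (u, v, z left unused)
unrestricted ✓ (type-checks (C -> A) and nothing is barred)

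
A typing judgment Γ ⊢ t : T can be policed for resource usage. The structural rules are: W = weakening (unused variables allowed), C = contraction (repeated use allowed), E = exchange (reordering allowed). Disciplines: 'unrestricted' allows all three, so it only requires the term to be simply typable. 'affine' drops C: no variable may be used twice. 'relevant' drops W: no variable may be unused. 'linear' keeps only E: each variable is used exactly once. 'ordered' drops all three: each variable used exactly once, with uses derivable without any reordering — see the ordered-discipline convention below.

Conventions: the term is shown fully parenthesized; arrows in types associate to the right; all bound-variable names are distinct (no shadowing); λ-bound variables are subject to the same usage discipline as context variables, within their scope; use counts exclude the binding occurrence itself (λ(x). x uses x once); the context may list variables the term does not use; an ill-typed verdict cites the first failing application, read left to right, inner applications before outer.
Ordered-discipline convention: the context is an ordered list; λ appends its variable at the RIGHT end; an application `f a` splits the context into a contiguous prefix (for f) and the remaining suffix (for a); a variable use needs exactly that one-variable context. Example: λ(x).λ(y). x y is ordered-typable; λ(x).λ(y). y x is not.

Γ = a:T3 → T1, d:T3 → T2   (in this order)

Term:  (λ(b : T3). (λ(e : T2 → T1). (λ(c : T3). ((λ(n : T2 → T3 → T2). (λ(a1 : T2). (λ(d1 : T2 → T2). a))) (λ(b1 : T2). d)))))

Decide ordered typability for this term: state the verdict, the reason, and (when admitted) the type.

no — b, e, c, n, a1, d1, b1 left unused
counts: a=1; d=1; b (bound)=0; e (bound)=0; c (bound)=0; n (bound)=0; a1 (bound)=0; d1 (bound)=0; b1 (bound)=0
order of uses: a, d
typing: the term checks, with type T3 → (T2 → T1) → T3 → T2 → (T2 → T2) → T3 → T1
summary: ordered ✗; linear ✗; affine ✓; relevant ✗; unrestricted ✓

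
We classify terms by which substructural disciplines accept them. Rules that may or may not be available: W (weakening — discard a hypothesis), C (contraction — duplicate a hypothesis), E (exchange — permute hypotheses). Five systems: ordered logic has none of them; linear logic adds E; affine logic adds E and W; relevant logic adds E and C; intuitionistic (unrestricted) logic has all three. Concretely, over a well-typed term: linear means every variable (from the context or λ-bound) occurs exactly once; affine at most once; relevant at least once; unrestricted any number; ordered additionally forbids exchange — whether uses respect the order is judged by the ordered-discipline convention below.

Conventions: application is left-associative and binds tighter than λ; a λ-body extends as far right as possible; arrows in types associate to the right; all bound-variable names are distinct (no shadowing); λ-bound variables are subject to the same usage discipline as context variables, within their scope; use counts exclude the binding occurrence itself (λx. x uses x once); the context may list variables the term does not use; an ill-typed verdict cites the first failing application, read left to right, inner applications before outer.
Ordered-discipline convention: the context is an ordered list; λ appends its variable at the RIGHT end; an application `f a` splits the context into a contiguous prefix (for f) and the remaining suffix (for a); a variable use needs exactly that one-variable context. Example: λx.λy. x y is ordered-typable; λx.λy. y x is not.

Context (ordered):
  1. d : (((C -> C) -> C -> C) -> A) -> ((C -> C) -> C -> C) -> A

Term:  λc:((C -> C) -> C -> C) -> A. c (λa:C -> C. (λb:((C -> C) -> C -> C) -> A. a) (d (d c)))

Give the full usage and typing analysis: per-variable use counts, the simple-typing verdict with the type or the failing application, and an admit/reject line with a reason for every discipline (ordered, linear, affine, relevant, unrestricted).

counts: d: 2, c [bound]: 2, a [bound]: 1, b [bound]: 0
use order (left to right): c, a, d, d, c
typing: well-typed at (((C -> C) -> C -> C) -> A) -> A
ordered: ✗, d ×2, c ×2 used more than once (contraction); needs weakening: b unused
linear: ✗, d ×2, c ×2 used more than once (contraction); needs weakening: b unused
affine: ✗, d ×2, c ×2 used more than once (contraction)
relevant: ✗, needs weakening: b unused
unrestricted: ✓, typability at (((C -> C) -> C -> C) -> A) -> A is all that's needed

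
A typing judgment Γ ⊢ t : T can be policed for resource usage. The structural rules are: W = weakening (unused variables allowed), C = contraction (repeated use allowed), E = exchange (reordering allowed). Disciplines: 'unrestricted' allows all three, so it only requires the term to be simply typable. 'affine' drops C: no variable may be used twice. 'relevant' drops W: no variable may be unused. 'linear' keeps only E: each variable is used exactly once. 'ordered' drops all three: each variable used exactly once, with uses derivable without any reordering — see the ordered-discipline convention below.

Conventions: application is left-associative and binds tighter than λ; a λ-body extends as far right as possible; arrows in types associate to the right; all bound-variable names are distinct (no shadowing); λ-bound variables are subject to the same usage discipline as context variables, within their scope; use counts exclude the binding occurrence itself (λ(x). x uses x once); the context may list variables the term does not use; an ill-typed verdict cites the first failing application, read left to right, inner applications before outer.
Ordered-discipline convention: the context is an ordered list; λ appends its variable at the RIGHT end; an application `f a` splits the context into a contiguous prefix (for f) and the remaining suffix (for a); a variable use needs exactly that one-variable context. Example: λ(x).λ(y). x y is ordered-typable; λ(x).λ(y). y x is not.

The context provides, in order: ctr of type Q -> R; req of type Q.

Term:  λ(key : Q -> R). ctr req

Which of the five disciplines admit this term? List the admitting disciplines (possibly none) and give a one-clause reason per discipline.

admitting disciplines: affine, unrestricted
usage: ctr=1; req=1; key [bound]=0
order of uses: ctr, req
typing: well-typed at (Q -> R) -> R
ordered: ✗, key never used (weakening)
linear: ✗, key never used (weakening)
affine: ✓, no duplicate uses among ctr, req, key
relevant: ✗, key never used (weakening)
unrestricted: ✓, well-typed at (Q -> R) -> R; no restrictions here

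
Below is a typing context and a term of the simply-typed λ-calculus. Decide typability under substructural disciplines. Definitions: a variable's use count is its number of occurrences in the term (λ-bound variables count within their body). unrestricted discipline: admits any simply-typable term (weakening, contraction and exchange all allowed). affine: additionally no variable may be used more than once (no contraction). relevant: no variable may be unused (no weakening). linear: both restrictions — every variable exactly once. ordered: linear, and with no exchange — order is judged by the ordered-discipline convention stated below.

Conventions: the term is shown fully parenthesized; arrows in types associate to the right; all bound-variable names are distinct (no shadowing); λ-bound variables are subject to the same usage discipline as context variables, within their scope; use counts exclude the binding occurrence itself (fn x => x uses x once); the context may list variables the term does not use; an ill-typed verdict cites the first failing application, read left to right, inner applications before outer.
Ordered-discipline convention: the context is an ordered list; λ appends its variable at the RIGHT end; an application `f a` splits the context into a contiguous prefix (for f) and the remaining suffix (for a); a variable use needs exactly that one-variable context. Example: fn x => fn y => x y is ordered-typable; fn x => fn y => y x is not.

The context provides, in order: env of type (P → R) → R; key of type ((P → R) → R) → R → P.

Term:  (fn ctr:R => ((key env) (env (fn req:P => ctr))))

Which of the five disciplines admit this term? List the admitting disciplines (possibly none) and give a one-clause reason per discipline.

admitted by: unrestricted
counts: env: 2, key: 1, ctr (λ-bound): 1, req (λ-bound): 0
order of uses: key, env, env, ctr
typing: ✓ — R → P
ordered ✗ (uses contraction: env ×2; needs weakening: req unused)
linear ✗ (uses contraction: env ×2; needs weakening: req unused)
affine ✗ (uses contraction: env ×2)
relevant ✗ (needs weakening: req unused)
unrestricted ✓ (well-typed at R → P; no restrictions here)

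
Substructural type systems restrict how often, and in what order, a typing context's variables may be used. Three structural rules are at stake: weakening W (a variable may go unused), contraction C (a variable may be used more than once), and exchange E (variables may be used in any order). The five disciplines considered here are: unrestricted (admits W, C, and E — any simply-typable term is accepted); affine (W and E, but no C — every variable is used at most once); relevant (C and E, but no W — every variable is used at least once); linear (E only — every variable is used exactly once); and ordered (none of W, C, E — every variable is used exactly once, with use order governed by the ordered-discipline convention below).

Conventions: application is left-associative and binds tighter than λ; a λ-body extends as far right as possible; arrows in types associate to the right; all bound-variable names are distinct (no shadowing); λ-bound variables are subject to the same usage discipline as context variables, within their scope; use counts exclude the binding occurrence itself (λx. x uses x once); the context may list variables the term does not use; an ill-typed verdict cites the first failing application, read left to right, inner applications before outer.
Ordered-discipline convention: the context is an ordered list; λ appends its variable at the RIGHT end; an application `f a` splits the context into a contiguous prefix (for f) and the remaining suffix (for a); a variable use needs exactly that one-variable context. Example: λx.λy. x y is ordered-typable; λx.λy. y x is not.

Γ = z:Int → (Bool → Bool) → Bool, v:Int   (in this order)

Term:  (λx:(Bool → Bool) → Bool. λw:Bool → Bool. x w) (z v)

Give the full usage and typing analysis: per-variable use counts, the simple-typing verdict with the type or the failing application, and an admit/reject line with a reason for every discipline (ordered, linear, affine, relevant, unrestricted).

use counts: z: 1; v: 1; x [bound]: 1; w [bound]: 1
left-to-right use order: x, w, z, v
typing: the term checks, with type (Bool → Bool) → Bool
ordered: ✓ — z, v, x, w: once each, no exchange needed
linear: ✓ — z, v, x, w: one use apiece
affine: ✓ — at most one use each (z, v, x, w)
relevant: ✓ — every one of z, v, x, w appears
unrestricted: ✓ — typability at (Bool → Bool) → Bool is all that's needed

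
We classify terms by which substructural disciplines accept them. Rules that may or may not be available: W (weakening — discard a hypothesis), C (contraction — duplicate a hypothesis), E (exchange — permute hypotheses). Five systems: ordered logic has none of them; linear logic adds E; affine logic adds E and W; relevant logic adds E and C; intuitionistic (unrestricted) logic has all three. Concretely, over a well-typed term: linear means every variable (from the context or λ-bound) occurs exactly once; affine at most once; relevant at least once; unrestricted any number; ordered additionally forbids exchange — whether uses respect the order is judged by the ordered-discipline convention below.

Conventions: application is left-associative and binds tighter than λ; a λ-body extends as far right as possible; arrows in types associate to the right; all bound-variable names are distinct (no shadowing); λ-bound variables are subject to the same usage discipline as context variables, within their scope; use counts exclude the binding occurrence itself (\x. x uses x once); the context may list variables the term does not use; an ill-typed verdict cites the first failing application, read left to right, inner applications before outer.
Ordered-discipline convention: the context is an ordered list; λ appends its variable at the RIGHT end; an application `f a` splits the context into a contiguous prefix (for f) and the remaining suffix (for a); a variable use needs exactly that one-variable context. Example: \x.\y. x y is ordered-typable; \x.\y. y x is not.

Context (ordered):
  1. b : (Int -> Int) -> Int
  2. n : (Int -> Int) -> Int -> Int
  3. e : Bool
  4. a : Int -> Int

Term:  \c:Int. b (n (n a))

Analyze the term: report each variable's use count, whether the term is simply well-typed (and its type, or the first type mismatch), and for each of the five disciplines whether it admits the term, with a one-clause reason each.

variable uses: b=1, n=2, e=0, a=1, c (λ-bound)=0
use order (left to right): b, n, n, a
typing: well-typed at Int -> Int
ordered: ✗, n ×2 used more than once (contraction); unused: e, c — weakening required
linear: ✗, n ×2 used more than once (contraction); unused: e, c — weakening required
affine: ✗, n ×2 used more than once (contraction)
relevant: ✗, unused: e, c — weakening required
unrestricted: ✓, well-typed at Int -> Int; no restrictions here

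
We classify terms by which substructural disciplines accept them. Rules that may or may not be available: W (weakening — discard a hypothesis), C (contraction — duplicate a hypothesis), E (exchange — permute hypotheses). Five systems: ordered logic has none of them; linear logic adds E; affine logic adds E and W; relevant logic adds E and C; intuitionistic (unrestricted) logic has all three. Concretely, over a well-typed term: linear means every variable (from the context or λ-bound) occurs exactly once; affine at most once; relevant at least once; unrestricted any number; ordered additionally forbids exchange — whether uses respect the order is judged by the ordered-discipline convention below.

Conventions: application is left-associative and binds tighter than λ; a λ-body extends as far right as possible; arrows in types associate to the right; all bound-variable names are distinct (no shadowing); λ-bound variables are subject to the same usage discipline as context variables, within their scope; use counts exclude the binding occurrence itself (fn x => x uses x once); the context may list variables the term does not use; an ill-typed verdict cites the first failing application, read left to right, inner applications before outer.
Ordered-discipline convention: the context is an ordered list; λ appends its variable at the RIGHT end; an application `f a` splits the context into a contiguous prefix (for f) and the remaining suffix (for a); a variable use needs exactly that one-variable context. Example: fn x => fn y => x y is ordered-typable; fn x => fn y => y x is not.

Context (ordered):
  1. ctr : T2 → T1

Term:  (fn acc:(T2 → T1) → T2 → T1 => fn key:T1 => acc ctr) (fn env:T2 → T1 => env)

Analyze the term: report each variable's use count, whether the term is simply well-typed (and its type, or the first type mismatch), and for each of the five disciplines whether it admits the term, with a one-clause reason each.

counts: ctr: 1×; acc [bound]: 1×; key [bound]: 0×; env [bound]: 1×
uses in reading order: acc, ctr, env
typing: well-typed — term : T1 → T2 → T1
ordered: ✗, unused: key — weakening required
linear: ✗, unused: key — weakening required
affine: ✓, no duplicate uses among ctr, acc, key, env
relevant: ✗, unused: key — weakening required
unrestricted: ✓, simply typable at T1 → T2 → T1; W, C, E all held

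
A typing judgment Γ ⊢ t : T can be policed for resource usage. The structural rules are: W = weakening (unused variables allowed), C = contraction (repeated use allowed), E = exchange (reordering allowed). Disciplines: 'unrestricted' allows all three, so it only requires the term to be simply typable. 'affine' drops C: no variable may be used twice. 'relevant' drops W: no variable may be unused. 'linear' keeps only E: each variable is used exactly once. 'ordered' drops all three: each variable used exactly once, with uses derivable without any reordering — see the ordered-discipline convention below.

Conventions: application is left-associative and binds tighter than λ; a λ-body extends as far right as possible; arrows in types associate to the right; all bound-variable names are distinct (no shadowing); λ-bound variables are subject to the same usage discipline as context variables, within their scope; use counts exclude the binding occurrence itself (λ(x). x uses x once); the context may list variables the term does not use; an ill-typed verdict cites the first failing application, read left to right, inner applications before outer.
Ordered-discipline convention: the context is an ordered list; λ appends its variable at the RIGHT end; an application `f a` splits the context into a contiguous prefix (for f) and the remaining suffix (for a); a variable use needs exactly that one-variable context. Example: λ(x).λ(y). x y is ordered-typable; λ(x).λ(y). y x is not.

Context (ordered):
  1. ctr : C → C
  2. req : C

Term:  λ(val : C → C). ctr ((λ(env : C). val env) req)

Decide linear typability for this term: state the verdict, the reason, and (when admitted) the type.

yes — single use per variable (ctr, req, val, env); term : (C → C) → C
variable uses: ctr=1; req=1; val (bound)=1; env (bound)=1
uses in reading order: ctr, val, env, req
typing: well-typed at (C → C) → C
across the five disciplines: ordered ✗, linear ✓, affine ✓, relevant ✓, unrestricted ✓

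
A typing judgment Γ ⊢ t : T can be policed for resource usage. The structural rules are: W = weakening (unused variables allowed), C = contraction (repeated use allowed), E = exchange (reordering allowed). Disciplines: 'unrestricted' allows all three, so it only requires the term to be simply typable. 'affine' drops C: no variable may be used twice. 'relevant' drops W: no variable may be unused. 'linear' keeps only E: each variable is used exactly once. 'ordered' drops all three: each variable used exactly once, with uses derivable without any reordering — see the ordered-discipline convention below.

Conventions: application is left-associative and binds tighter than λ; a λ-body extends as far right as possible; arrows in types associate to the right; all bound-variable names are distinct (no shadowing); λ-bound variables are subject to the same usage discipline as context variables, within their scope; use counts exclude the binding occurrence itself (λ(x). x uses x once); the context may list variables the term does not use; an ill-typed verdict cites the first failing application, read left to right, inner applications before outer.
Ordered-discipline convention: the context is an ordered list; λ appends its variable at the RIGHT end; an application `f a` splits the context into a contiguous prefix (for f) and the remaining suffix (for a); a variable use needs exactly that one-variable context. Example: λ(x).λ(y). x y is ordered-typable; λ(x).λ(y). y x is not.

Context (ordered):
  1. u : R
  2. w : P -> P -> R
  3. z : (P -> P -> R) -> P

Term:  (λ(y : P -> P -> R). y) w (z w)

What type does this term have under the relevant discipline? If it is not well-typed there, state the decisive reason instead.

not well-typed under relevant — needs weakening: u unused
variable uses: u: 0×; w: 2×; z: 1×; y [bound]: 1×
uses in reading order: y, w, z, w
typing: well-typed at P -> R
across the five disciplines: ordered ✗ · linear ✗ · affine ✗ · relevant ✗ · unrestricted ✓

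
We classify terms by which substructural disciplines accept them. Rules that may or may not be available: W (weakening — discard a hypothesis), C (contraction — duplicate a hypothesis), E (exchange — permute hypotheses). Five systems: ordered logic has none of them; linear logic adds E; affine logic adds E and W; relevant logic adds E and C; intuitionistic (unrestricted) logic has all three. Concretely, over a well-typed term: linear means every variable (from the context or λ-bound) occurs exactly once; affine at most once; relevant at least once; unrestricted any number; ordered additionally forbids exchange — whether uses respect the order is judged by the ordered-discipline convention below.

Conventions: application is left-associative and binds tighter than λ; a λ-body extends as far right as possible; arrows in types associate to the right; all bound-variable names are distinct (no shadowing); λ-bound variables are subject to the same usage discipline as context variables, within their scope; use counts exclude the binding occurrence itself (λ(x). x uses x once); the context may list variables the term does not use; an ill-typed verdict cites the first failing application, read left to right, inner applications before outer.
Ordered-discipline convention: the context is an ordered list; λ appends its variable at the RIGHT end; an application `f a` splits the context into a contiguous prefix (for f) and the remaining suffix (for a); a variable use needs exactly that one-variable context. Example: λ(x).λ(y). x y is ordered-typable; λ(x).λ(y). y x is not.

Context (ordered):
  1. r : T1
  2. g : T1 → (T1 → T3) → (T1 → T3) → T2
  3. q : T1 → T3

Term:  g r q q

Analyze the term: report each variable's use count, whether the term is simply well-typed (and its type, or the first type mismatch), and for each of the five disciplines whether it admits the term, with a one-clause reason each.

counts: r ×1; g ×1; q ×2
order of uses: g, r, q, q
typing: well-typed — term : T2
ordered: ✗ — q ×2 used more than once (contraction)
linear: ✗ — q ×2 used more than once (contraction)
affine: ✗ — q ×2 used more than once (contraction)
relevant: ✓ — r, g, q: all used, weakening unneeded
unrestricted: ✓ — well-typed at T2; no restrictions here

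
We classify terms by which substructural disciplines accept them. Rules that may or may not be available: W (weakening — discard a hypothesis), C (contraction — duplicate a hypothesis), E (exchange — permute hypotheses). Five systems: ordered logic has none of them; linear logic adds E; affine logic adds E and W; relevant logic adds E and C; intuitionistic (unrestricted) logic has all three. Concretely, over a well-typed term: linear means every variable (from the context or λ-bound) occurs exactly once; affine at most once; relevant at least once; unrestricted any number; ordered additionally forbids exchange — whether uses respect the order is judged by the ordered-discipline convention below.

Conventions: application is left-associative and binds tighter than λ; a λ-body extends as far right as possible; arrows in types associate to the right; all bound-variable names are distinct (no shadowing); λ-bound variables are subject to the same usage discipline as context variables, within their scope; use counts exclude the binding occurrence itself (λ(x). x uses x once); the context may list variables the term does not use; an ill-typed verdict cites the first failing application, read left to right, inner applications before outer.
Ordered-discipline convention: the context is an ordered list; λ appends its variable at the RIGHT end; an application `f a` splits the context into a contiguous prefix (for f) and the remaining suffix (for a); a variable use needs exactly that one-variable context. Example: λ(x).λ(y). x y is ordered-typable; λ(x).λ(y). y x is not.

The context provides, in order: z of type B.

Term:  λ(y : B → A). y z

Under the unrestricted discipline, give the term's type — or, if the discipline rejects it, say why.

term : (B → A) → A
counts: z ×1; y [bound] ×1
left-to-right use order: y, z
typing: the term checks, with type (B → A) → A
summary: ordered ✗ · linear ✓ · affine ✓ · relevant ✓ · unrestricted ✓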